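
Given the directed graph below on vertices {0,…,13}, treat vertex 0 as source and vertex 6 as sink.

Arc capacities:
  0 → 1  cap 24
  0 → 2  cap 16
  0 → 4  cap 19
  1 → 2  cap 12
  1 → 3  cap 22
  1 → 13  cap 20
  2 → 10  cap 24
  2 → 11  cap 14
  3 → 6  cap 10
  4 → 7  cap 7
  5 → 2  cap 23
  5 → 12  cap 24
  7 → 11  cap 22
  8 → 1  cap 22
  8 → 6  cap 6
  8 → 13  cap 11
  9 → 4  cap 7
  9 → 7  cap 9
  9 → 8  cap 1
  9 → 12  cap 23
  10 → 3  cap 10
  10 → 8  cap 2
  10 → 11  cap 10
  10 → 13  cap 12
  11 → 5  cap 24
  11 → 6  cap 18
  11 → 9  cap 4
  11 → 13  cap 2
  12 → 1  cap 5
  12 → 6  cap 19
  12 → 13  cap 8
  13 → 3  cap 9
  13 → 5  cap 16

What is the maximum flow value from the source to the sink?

augment #1: 0→1→3→6 bottleneck 10, total now 10
augment #2: 0→2→11→6 bottleneck 14, total now 24
augment #3: 0→2→10→8→6 bottleneck 2, total now 26
augment #4: 0→4→7→11→6 bottleneck 4, total now 30
augment #5: 0→1→13→5→12→6 bottleneck 14, total now 44
augment #6: 0→4→7→11→5→12→6 bottleneck 3, total now 47

Maximum flow value: 47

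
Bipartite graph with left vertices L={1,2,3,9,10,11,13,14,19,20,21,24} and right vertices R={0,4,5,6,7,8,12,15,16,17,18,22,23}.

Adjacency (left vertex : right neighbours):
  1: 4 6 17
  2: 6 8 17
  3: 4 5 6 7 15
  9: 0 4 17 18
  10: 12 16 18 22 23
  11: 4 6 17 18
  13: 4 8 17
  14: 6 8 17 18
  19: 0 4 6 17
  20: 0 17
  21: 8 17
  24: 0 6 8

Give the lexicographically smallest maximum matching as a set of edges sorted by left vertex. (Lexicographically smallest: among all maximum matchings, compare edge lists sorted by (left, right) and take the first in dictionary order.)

|M| = 8 (so the lex-smallest maximum matching has 8 edges)
process left vertices in ascending order; for each, take the smallest-labelled available neighbour that still permits 8 edges overall, or leave it unmatched if none does
lex-smallest matching: {1-4, 2-6, 3-5, 9-0, 10-12, 11-17, 13-8, 14-18}

Lex-smallest maximum matching: {(1,4), (2,6), (3,5), (9,0), (10,12), (11,17), (13,8), (14,18)}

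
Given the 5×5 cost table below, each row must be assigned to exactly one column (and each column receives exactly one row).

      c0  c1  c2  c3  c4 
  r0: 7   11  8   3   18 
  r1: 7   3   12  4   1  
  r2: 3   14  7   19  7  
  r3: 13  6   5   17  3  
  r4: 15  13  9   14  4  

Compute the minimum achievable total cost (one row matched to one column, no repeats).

optimal assignment: row0→col3 (cost 3), row1→col1 (cost 3), row2→col0 (cost 3), row3→col2 (cost 5), row4→col4 (cost 4)
total = 3 + 3 + 3 + 5 + 4 = 18

Minimum assignment cost: 18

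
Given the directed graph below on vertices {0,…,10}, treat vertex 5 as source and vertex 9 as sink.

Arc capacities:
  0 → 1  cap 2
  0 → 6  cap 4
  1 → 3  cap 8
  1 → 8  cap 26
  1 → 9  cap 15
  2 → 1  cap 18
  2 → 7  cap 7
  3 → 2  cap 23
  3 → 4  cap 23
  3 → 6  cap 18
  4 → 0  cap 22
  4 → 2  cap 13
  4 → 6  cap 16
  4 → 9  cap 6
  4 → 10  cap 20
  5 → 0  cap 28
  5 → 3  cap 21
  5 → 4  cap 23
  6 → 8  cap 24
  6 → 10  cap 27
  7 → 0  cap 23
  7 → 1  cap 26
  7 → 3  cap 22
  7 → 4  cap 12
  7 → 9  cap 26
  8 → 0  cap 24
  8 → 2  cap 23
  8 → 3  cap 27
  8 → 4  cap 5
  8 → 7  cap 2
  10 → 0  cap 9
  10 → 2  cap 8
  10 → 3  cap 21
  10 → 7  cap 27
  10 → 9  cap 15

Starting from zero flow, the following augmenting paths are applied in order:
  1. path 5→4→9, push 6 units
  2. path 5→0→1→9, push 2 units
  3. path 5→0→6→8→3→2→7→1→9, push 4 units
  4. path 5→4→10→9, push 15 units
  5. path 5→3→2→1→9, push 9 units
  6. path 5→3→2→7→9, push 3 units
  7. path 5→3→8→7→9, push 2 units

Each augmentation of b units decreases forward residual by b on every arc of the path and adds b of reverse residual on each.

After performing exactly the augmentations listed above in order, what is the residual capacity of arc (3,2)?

Residual capacity of (3,2): 7

after path 1 (5→4→9, push 6): res(3,2)=23
after path 2 (5→0→1→9, push 2): res(3,2)=23
after path 3 (5→0→6→8→3→2→7→1→9, push 4): res(3,2)=19
after path 4 (5→4→10→9, push 15): res(3,2)=19
after path 5 (5→3→2→1→9, push 9): res(3,2)=10
after path 6 (5→3→2→7→9, push 3): res(3,2)=7
after path 7 (5→3→8→7→9, push 2): res(3,2)=7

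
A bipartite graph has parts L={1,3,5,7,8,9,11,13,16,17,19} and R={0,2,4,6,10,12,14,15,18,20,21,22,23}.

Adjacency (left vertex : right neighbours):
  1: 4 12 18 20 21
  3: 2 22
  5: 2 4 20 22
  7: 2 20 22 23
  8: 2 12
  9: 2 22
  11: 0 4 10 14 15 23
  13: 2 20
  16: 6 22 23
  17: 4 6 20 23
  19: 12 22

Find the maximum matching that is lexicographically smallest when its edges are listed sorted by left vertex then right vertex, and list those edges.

Lex-smallest maximum matching: {(1,18), (3,2), (5,4), (7,20), (8,12), (9,22), (11,0), (16,6), (17,23)}

|M| = 9 (so the lex-smallest maximum matching has 9 edges)
process left vertices in ascending order; for each, take the smallest-labelled available neighbour that still permits 9 edges overall, or leave it unmatched if none does
lex-smallest matching: {1-18, 3-2, 5-4, 7-20, 8-12, 9-22, 11-0, 16-6, 17-23}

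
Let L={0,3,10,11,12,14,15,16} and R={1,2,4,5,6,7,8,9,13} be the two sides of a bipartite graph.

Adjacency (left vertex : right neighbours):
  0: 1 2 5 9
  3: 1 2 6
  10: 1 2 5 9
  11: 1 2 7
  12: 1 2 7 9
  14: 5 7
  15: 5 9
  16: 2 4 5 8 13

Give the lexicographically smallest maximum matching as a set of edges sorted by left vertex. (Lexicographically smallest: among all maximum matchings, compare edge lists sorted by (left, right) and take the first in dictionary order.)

|M| = 7 (so the lex-smallest maximum matching has 7 edges)
process left vertices in ascending order; for each, take the smallest-labelled available neighbour that still permits 7 edges overall, or leave it unmatched if none does
lex-smallest matching: {0-1, 3-6, 10-2, 11-7, 12-9, 14-5, 16-4}

Lex-smallest maximum matching: {(0,1), (3,6), (10,2), (11,7), (12,9), (14,5), (16,4)}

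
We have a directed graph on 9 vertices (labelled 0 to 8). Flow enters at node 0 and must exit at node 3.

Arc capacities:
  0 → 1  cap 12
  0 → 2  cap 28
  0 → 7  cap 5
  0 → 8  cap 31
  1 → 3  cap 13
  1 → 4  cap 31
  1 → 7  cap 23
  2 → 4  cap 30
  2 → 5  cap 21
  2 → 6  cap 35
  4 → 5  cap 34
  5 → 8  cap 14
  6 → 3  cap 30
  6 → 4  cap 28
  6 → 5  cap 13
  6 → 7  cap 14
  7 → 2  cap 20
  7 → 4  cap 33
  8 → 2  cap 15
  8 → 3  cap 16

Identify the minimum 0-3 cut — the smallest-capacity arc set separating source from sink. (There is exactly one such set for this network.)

Min-cut arcs: {(0,1), (6,3), (8,3)} (total capacity 58)

augment #1: 0→1→3 push 12
augment #2: 0→8→3 push 16
augment #3: 0→2→6→3 push 28
augment #4: 0→7→2→6→3 push 2
max flow = 58; residual-reachable set from 0 gives S-side
cut edges (S→T): {(0,1), (6,3), (8,3)} total cap 58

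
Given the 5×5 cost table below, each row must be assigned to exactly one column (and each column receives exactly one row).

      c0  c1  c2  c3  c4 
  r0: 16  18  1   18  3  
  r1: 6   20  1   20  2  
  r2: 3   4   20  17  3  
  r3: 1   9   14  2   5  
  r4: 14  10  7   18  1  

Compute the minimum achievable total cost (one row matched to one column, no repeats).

optimal assignment: row0→col2 (cost 1), row1→col0 (cost 6), row2→col1 (cost 4), row3→col3 (cost 2), row4→col4 (cost 1)
total = 1 + 6 + 4 + 2 + 1 = 14

Minimum assignment cost: 14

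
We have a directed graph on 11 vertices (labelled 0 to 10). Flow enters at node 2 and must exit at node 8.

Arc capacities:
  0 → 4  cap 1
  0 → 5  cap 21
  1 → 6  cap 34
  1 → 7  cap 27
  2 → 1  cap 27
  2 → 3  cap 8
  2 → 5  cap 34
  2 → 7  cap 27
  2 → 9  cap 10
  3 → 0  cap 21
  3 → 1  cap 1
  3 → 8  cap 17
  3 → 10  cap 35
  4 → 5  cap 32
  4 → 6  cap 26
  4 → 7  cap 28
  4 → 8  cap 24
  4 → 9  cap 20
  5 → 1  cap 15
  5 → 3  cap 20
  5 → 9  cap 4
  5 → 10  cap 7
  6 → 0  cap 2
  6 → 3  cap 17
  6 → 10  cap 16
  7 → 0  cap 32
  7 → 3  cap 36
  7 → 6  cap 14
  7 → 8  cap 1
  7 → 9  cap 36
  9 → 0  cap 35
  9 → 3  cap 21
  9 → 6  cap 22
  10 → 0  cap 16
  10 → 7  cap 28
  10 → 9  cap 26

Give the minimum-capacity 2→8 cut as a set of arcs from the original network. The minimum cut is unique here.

Min-cut arcs: {(0,4), (3,8), (7,8)} (total capacity 19)

augment #1: 2→3→8 push 8
augment #2: 2→7→8 push 1
augment #3: 2→5→3→8 push 9
augment #4: 2→7→0→4→8 push 1
max flow = 19; residual-reachable set from 2 gives S-side
cut edges (S→T): {(0,4), (3,8), (7,8)} total cap 19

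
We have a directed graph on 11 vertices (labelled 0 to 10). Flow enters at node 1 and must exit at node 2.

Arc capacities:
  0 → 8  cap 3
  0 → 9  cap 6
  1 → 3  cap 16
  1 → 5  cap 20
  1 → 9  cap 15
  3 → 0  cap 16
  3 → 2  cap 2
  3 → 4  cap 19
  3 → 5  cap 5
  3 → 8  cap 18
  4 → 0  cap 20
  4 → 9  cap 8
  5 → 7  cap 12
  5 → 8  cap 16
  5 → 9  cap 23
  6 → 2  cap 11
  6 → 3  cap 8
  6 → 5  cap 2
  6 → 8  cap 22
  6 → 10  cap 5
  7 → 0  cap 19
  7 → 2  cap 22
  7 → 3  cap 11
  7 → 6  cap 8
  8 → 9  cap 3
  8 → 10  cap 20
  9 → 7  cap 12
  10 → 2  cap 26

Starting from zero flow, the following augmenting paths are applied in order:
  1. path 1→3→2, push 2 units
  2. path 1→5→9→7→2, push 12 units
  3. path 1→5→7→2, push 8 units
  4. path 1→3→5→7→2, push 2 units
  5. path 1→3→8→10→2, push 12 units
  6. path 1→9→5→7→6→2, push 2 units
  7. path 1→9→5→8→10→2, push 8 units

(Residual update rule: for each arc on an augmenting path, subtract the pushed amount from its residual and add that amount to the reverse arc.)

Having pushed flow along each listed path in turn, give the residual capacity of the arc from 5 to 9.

Residual capacity of (5,9): 21

after path 1 (1→3→2, push 2): res(5,9)=23
after path 2 (1→5→9→7→2, push 12): res(5,9)=11
after path 3 (1→5→7→2, push 8): res(5,9)=11
after path 4 (1→3→5→7→2, push 2): res(5,9)=11
after path 5 (1→3→8→10→2, push 12): res(5,9)=11
after path 6 (1→9→5→7→6→2, push 2): res(5,9)=13
after path 7 (1→9→5→8→10→2, push 8): res(5,9)=21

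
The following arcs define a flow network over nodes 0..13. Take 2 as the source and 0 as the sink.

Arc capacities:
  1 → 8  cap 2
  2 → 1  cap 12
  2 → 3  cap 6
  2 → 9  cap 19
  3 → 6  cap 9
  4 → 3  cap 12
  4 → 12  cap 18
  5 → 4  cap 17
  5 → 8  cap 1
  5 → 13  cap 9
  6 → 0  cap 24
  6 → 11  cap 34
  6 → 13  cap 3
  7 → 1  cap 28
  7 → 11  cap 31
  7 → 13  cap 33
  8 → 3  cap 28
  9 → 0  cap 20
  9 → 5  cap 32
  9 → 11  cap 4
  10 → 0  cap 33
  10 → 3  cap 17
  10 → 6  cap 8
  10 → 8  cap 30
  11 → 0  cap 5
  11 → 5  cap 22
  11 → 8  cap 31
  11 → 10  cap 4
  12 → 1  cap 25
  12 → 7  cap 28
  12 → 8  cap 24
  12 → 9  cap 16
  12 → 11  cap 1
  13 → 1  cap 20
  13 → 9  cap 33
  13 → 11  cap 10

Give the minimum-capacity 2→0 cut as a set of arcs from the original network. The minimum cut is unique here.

augment #1: 2→9→0 push 19
augment #2: 2→3→6→0 push 6
augment #3: 2→1→8→3→6→0 push 2
max flow = 27; residual-reachable set from 2 gives S-side
cut edges (S→T): {(1,8), (2,3), (2,9)} total cap 27

Min-cut arcs: {(1,8), (2,3), (2,9)} (total capacity 27)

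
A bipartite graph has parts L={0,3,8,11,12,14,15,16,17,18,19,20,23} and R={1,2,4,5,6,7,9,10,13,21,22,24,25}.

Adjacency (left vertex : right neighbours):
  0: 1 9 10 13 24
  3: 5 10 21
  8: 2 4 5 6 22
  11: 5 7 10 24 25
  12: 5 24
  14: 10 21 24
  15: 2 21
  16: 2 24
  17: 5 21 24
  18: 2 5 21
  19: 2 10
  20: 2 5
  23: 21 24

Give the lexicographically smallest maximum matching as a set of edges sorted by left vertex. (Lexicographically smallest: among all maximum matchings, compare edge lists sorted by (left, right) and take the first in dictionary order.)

|M| = 8 (so the lex-smallest maximum matching has 8 edges)
process left vertices in ascending order; for each, take the smallest-labelled available neighbour that still permits 8 edges overall, or leave it unmatched if none does
lex-smallest matching: {0-1, 3-5, 8-4, 11-7, 12-24, 14-10, 15-2, 17-21}

Lex-smallest maximum matching: {(0,1), (3,5), (8,4), (11,7), (12,24), (14,10), (15,2), (17,21)}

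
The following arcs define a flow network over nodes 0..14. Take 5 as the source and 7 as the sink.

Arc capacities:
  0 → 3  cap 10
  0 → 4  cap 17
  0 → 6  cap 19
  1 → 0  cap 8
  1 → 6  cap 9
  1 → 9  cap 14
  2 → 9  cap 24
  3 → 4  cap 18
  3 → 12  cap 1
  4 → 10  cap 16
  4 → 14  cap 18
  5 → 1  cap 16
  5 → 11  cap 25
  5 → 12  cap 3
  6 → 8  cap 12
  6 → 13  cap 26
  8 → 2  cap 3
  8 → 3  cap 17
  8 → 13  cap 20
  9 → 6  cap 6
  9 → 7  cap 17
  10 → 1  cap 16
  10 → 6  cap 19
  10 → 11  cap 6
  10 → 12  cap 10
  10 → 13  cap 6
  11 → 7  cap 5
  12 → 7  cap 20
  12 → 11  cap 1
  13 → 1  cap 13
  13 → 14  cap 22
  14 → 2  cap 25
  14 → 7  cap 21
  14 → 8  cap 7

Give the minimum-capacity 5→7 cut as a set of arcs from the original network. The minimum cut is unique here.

Min-cut arcs: {(5,1), (5,12), (11,7)} (total capacity 24)

augment #1: 5→11→7 push 5
augment #2: 5→12→7 push 3
augment #3: 5→1→9→7 push 14
augment #4: 5→1→0→3→12→7 push 1
augment #5: 5→1→0→4→14→7 push 1
max flow = 24; residual-reachable set from 5 gives S-side
cut edges (S→T): {(5,1), (5,12), (11,7)} total cap 24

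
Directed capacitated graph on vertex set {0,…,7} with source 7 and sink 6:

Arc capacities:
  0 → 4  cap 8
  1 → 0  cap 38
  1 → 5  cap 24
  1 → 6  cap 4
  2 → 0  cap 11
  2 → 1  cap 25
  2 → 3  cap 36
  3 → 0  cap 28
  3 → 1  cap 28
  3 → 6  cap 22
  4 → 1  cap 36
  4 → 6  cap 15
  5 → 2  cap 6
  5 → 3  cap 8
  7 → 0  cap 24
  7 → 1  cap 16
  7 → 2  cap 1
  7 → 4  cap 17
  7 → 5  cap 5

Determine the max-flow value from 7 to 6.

augment #1: 7→1→6 bottleneck 4, total now 4
augment #2: 7→4→6 bottleneck 15, total now 19
augment #3: 7→2→3→6 bottleneck 1, total now 20
augment #4: 7→5→3→6 bottleneck 5, total now 25
augment #5: 7→1→5→3→6 bottleneck 3, total now 28
augment #6: 7→1→5→2→3→6 bottleneck 6, total now 34

Maximum flow value: 34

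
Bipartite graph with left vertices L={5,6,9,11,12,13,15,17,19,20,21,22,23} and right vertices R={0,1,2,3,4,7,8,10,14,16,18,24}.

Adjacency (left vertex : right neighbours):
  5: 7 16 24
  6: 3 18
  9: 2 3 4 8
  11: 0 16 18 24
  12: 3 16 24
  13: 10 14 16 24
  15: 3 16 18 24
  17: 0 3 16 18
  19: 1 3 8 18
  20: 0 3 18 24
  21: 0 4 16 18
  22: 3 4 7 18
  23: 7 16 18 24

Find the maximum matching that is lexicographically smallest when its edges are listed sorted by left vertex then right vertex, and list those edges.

|M| = 10 (so the lex-smallest maximum matching has 10 edges)
process left vertices in ascending order; for each, take the smallest-labelled available neighbour that still permits 10 edges overall, or leave it unmatched if none does
lex-smallest matching: {5-7, 6-3, 9-2, 11-0, 12-16, 13-10, 15-18, 19-1, 20-24, 21-4}

Lex-smallest maximum matching: {(5,7), (6,3), (9,2), (11,0), (12,16), (13,10), (15,18), (19,1), (20,24), (21,4)}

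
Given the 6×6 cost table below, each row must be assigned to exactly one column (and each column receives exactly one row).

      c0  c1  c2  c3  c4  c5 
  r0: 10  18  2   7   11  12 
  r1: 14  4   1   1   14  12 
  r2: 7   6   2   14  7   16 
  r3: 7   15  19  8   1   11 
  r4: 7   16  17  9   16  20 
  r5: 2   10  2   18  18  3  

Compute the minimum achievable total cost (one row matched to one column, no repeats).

optimal assignment: row0→col2 (cost 2), row1→col3 (cost 1), row2→col1 (cost 6), row3→col4 (cost 1), row4→col0 (cost 7), row5→col5 (cost 3)
total = 2 + 1 + 6 + 1 + 7 + 3 = 20

Minimum assignment cost: 20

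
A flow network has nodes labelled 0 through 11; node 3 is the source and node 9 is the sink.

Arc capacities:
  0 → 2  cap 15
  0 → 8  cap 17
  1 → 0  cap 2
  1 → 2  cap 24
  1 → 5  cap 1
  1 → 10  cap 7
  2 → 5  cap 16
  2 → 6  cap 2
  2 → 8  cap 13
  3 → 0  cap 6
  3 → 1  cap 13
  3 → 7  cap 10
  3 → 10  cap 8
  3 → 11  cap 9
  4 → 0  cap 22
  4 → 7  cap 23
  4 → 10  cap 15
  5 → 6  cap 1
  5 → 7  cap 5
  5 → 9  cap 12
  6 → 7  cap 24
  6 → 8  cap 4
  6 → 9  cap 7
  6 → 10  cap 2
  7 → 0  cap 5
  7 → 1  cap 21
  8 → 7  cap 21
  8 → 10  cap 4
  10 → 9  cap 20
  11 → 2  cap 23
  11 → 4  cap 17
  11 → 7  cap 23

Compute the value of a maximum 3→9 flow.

Maximum flow value: 35

augment #1: 3→10→9 bottleneck 8, total now 8
augment #2: 3→1→5→9 bottleneck 1, total now 9
augment #3: 3→1→10→9 bottleneck 7, total now 16
augment #4: 3→0→2→5→9 bottleneck 6, total now 22
augment #5: 3→1→2→5→9 bottleneck 5, total now 27
augment #6: 3→11→2→6→9 bottleneck 2, total now 29
augment #7: 3→11→4→10→9 bottleneck 5, total now 34
augment #8: 3→11→2→5→6→9 bottleneck 1, total now 35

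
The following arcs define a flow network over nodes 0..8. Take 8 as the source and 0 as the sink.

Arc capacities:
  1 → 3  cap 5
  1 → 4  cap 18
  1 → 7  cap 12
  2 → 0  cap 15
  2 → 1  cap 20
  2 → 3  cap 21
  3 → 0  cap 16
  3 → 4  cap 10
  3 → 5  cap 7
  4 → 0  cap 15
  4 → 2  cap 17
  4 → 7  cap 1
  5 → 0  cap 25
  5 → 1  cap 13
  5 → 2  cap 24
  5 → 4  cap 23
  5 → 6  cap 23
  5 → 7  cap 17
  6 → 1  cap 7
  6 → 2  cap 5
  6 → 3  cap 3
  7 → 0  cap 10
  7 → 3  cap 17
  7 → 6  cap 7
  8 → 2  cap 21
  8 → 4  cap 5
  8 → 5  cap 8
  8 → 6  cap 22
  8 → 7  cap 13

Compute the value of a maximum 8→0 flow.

Maximum flow value: 62

augment #1: 8→2→0 bottleneck 15, total now 15
augment #2: 8→4→0 bottleneck 5, total now 20
augment #3: 8→5→0 bottleneck 8, total now 28
augment #4: 8→7→0 bottleneck 10, total now 38
augment #5: 8→2→3→0 bottleneck 6, total now 44
augment #6: 8→6→3→0 bottleneck 3, total now 47
augment #7: 8→7→3→0 bottleneck 3, total now 50
augment #8: 8→6→1→3→0 bottleneck 4, total now 54
augment #9: 8→6→1→4→0 bottleneck 3, total now 57
augment #10: 8→6→2→1→4→0 bottleneck 5, total now 62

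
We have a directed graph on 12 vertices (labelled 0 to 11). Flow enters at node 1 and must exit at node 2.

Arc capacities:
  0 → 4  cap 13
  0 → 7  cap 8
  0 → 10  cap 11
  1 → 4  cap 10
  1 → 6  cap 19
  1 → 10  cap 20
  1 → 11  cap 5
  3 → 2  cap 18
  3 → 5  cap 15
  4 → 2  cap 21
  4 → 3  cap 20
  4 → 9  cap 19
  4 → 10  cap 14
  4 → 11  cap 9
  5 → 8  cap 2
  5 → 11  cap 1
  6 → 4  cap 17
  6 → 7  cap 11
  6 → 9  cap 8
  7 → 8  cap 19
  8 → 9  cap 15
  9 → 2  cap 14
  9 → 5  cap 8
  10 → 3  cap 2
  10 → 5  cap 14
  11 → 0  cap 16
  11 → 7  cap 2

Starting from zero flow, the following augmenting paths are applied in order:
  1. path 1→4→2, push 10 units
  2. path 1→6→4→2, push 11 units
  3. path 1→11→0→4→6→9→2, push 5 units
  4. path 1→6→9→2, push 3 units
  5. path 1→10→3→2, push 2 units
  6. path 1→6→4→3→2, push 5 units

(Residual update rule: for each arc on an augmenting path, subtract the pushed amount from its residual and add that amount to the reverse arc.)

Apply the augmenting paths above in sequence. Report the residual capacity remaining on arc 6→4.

Residual capacity of (6,4): 6

after path 1 (1→4→2, push 10): res(6,4)=17
after path 2 (1→6→4→2, push 11): res(6,4)=6
after path 3 (1→11→0→4→6→9→2, push 5): res(6,4)=11
after path 4 (1→6→9→2, push 3): res(6,4)=11
after path 5 (1→10→3→2, push 2): res(6,4)=11
after path 6 (1→6→4→3→2, push 5): res(6,4)=6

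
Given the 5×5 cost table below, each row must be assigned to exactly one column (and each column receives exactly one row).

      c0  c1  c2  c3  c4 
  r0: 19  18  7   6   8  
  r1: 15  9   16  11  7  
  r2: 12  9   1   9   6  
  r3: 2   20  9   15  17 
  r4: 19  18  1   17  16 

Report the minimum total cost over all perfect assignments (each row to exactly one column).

Minimum assignment cost: 24

optimal assignment: row0→col3 (cost 6), row1→col1 (cost 9), row2→col4 (cost 6), row3→col0 (cost 2), row4→col2 (cost 1)
total = 6 + 9 + 6 + 2 + 1 = 24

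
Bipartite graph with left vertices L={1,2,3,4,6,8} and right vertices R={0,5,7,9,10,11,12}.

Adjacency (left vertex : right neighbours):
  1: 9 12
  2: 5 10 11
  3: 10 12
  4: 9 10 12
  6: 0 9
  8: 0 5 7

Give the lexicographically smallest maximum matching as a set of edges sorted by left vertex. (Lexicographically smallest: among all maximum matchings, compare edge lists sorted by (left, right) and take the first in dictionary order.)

Lex-smallest maximum matching: {(1,9), (2,5), (3,10), (4,12), (6,0), (8,7)}

|M| = 6 (so the lex-smallest maximum matching has 6 edges)
process left vertices in ascending order; for each, take the smallest-labelled available neighbour that still permits 6 edges overall, or leave it unmatched if none does
lex-smallest matching: {1-9, 2-5, 3-10, 4-12, 6-0, 8-7}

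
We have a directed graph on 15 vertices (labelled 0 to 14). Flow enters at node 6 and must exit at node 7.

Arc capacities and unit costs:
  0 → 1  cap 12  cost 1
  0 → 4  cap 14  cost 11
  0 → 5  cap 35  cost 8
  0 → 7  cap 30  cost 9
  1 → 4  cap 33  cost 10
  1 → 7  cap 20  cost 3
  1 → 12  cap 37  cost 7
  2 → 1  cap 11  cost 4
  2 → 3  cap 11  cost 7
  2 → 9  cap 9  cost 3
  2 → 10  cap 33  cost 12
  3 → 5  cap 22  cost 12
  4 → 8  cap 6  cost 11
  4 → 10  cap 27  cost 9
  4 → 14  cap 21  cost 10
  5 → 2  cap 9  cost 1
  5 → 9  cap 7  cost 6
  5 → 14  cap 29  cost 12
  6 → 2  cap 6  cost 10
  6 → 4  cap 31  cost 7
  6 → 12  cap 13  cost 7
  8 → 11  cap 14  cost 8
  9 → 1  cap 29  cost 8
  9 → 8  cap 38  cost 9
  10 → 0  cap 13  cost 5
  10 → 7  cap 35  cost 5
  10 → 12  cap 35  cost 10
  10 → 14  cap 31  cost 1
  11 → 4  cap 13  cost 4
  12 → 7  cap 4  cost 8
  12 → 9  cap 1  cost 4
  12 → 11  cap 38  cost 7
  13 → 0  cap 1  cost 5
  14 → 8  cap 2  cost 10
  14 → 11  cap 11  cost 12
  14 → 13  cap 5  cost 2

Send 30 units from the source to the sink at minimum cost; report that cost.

shortest-cost path #1: 6→12→7 push 4 @ unit cost 15 (adds 60)
shortest-cost path #2: 6→2→1→7 push 6 @ unit cost 17 (adds 102)
shortest-cost path #3: 6→4→10→7 push 20 @ unit cost 21 (adds 420)
total cost = 582

Minimum cost for 30 units: 582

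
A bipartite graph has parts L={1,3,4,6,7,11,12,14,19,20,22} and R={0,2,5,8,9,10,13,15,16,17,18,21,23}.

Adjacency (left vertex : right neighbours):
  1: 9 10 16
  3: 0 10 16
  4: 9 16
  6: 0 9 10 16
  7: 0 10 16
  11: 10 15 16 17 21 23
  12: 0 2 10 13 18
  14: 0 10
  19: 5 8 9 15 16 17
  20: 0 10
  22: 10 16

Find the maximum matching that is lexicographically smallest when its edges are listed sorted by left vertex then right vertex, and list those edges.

Lex-smallest maximum matching: {(1,9), (3,0), (4,16), (6,10), (11,15), (12,2), (19,5)}

|M| = 7 (so the lex-smallest maximum matching has 7 edges)
process left vertices in ascending order; for each, take the smallest-labelled available neighbour that still permits 7 edges overall, or leave it unmatched if none does
lex-smallest matching: {1-9, 3-0, 4-16, 6-10, 11-15, 12-2, 19-5}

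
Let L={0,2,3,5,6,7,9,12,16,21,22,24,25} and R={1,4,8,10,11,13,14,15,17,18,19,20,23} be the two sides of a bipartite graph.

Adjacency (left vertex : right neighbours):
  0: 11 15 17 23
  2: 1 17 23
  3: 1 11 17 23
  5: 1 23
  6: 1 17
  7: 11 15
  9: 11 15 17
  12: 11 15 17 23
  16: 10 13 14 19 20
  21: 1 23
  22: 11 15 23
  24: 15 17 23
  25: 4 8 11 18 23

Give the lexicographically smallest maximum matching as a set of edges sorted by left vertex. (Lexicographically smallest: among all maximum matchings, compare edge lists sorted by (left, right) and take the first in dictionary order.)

|M| = 7 (so the lex-smallest maximum matching has 7 edges)
process left vertices in ascending order; for each, take the smallest-labelled available neighbour that still permits 7 edges overall, or leave it unmatched if none does
lex-smallest matching: {0-11, 2-1, 3-17, 5-23, 7-15, 16-10, 25-4}

Lex-smallest maximum matching: {(0,11), (2,1), (3,17), (5,23), (7,15), (16,10), (25,4)}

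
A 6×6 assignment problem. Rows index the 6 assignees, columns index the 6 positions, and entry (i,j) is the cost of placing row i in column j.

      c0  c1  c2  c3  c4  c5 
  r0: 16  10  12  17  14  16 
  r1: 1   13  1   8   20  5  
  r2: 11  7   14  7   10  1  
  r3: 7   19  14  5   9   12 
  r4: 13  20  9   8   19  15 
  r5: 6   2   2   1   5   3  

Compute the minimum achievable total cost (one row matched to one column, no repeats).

Minimum assignment cost: 31

one of 3 optimal assignments: row0→col1 (cost 10), row1→col0 (cost 1), row2→col5 (cost 1), row3→col3 (cost 5), row4→col2 (cost 9), row5→col4 (cost 5)
total = 10 + 1 + 1 + 5 + 9 + 5 = 31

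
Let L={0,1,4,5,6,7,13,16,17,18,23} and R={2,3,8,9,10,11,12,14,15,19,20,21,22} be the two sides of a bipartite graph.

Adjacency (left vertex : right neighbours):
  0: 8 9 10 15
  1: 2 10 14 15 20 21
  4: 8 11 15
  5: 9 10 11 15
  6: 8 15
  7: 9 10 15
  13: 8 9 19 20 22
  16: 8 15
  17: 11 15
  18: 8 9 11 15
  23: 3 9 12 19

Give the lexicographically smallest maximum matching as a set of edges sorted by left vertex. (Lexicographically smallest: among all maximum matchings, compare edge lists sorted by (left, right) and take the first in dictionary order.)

Lex-smallest maximum matching: {(0,8), (1,2), (4,11), (5,9), (6,15), (7,10), (13,19), (23,3)}

|M| = 8 (so the lex-smallest maximum matching has 8 edges)
process left vertices in ascending order; for each, take the smallest-labelled available neighbour that still permits 8 edges overall, or leave it unmatched if none does
lex-smallest matching: {0-8, 1-2, 4-11, 5-9, 6-15, 7-10, 13-19, 23-3}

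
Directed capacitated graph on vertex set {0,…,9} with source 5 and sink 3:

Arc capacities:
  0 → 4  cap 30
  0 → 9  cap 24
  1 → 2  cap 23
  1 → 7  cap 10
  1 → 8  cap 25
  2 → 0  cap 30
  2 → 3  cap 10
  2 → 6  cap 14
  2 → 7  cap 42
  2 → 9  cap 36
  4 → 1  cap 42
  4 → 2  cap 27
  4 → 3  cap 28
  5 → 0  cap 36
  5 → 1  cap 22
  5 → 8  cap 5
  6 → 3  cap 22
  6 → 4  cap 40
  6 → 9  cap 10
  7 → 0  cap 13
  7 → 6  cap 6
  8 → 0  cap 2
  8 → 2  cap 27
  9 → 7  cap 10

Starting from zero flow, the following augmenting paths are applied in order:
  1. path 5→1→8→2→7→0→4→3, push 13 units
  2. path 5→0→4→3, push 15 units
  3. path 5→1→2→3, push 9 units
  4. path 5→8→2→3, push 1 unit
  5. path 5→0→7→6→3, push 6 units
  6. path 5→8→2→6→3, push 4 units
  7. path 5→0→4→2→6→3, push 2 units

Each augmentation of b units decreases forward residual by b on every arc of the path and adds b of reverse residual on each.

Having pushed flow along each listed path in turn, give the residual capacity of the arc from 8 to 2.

after path 1 (5→1→8→2→7→0→4→3, push 13): res(8,2)=14
after path 2 (5→0→4→3, push 15): res(8,2)=14
after path 3 (5→1→2→3, push 9): res(8,2)=14
after path 4 (5→8→2→3, push 1): res(8,2)=13
after path 5 (5→0→7→6→3, push 6): res(8,2)=13
after path 6 (5→8→2→6→3, push 4): res(8,2)=9
after path 7 (5→0→4→2→6→3, push 2): res(8,2)=9

Residual capacity of (8,2): 9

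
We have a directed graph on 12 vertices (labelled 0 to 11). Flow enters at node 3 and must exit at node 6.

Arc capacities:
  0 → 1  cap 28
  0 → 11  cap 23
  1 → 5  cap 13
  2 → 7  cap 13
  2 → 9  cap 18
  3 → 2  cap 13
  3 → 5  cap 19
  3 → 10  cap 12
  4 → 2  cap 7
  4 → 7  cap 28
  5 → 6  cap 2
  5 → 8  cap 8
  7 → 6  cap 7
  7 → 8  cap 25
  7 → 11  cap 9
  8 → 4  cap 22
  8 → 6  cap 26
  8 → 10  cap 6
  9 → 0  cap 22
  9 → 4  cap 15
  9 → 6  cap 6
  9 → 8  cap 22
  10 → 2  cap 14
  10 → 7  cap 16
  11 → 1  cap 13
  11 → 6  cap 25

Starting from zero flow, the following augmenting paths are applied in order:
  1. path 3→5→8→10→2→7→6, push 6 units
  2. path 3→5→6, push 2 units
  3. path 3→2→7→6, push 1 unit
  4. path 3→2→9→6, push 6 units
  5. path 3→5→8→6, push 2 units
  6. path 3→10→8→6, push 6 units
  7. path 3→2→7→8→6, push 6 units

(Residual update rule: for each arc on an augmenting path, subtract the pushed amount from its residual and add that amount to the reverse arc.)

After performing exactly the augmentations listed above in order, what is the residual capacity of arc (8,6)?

after path 1 (3→5→8→10→2→7→6, push 6): res(8,6)=26
after path 2 (3→5→6, push 2): res(8,6)=26
after path 3 (3→2→7→6, push 1): res(8,6)=26
after path 4 (3→2→9→6, push 6): res(8,6)=26
after path 5 (3→5→8→6, push 2): res(8,6)=24
after path 6 (3→10→8→6, push 6): res(8,6)=18
after path 7 (3→2→7→8→6, push 6): res(8,6)=12

Residual capacity of (8,6): 12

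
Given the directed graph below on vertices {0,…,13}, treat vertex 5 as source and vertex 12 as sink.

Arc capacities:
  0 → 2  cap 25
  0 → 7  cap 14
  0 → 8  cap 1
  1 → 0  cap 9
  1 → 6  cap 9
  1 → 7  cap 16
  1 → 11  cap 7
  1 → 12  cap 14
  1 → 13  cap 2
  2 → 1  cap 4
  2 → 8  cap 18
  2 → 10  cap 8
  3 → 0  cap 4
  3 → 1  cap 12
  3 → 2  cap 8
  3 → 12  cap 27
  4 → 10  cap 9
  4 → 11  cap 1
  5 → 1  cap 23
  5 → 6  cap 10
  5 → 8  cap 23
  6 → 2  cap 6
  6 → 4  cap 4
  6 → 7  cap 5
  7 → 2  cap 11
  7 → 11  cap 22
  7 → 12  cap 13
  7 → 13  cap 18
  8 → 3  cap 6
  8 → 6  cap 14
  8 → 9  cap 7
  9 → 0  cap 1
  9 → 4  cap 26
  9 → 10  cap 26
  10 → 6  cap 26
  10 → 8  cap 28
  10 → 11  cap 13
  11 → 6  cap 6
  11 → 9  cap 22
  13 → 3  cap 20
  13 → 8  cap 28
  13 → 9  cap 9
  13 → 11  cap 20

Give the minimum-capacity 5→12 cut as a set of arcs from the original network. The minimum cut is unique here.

augment #1: 5→1→12 push 14
augment #2: 5→1→7→12 push 9
augment #3: 5→6→7→12 push 4
augment #4: 5→8→3→12 push 6
augment #5: 5→6→7→13→3→12 push 1
augment #6: 5→6→2→1→13→3→12 push 2
augment #7: 5→6→2→1→7→13→3→12 push 2
augment #8: 5→8→9→0→7→13→3→12 push 1
max flow = 39; residual-reachable set from 5 gives S-side
cut edges (S→T): {(2,1), (5,1), (6,7), (8,3), (9,0)} total cap 39

Min-cut arcs: {(2,1), (5,1), (6,7), (8,3), (9,0)} (total capacity 39)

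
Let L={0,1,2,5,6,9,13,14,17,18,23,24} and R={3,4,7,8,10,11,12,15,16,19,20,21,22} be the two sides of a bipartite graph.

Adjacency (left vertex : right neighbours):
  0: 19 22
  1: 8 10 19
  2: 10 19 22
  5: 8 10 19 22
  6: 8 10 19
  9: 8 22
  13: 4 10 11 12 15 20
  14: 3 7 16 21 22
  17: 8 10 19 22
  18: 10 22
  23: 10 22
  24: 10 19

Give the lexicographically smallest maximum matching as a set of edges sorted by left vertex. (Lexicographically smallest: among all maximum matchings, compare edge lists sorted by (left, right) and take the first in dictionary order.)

|M| = 6 (so the lex-smallest maximum matching has 6 edges)
process left vertices in ascending order; for each, take the smallest-labelled available neighbour that still permits 6 edges overall, or leave it unmatched if none does
lex-smallest matching: {0-19, 1-8, 2-10, 5-22, 13-4, 14-3}

Lex-smallest maximum matching: {(0,19), (1,8), (2,10), (5,22), (13,4), (14,3)}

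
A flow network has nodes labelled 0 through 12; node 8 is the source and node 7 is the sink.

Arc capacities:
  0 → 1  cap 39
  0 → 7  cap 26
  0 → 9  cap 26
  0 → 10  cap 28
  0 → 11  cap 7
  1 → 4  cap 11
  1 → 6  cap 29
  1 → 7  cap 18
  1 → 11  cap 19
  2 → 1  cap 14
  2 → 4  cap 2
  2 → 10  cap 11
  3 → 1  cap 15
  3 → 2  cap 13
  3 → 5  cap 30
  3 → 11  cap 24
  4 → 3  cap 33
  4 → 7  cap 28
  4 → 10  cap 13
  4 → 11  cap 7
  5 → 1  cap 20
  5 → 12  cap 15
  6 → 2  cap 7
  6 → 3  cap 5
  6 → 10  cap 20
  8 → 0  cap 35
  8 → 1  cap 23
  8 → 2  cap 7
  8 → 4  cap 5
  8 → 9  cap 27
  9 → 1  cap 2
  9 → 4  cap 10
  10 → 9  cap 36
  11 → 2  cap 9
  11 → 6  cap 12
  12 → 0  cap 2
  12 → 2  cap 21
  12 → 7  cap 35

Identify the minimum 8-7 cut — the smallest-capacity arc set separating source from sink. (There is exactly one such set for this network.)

Min-cut arcs: {(0,7), (1,4), (1,7), (2,4), (6,3), (8,4), (9,4)} (total capacity 77)

augment #1: 8→0→7 push 26
augment #2: 8→1→7 push 18
augment #3: 8→4→7 push 5
augment #4: 8→1→4→7 push 5
augment #5: 8→2→4→7 push 2
augment #6: 8→9→4→7 push 10
augment #7: 8→0→1→4→7 push 6
augment #8: 8→0→1→6→3→5→12→7 push 3
augment #9: 8→2→1→6→3→5→12→7 push 2
max flow = 77; residual-reachable set from 8 gives S-side
cut edges (S→T): {(0,7), (1,4), (1,7), (2,4), (6,3), (8,4), (9,4)} total cap 77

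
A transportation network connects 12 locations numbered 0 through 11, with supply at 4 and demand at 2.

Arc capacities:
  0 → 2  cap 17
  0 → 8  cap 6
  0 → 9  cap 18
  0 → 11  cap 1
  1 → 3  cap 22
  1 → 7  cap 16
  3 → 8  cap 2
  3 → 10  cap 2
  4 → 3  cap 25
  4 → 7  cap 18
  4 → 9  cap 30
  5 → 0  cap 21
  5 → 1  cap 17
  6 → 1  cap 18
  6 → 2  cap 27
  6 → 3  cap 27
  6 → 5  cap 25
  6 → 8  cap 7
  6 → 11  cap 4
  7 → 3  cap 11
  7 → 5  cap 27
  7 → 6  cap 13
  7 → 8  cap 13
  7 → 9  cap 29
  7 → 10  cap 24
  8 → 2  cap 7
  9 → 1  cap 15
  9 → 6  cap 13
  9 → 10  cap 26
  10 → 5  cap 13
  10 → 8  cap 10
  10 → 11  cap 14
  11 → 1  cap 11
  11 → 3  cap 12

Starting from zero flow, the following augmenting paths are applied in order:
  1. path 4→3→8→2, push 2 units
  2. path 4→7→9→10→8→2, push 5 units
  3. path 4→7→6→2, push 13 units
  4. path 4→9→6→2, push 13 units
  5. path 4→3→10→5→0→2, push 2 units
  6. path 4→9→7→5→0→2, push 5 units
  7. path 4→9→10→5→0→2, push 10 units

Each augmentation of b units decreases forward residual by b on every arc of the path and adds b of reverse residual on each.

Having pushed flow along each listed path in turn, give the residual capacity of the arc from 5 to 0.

after path 1 (4→3→8→2, push 2): res(5,0)=21
after path 2 (4→7→9→10→8→2, push 5): res(5,0)=21
after path 3 (4→7→6→2, push 13): res(5,0)=21
after path 4 (4→9→6→2, push 13): res(5,0)=21
after path 5 (4→3→10→5→0→2, push 2): res(5,0)=19
after path 6 (4→9→7→5→0→2, push 5): res(5,0)=14
after path 7 (4→9→10→5→0→2, push 10): res(5,0)=4

Residual capacity of (5,0): 4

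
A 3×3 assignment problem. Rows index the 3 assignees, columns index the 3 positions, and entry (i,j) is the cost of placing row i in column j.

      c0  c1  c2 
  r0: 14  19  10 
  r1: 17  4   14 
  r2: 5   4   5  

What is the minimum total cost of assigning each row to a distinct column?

Minimum assignment cost: 19

optimal assignment: row0→col2 (cost 10), row1→col1 (cost 4), row2→col0 (cost 5)
total = 10 + 4 + 5 = 19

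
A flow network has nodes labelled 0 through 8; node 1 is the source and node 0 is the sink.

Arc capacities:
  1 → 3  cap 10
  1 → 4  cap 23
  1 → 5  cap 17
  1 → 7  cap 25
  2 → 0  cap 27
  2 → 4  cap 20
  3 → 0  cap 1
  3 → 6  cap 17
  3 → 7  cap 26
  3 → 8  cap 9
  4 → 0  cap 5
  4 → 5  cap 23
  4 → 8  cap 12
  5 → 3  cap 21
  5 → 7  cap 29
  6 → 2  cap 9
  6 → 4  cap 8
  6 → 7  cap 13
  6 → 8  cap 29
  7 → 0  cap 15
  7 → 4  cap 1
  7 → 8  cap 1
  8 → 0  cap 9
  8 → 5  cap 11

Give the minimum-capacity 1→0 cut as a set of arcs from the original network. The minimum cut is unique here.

augment #1: 1→3→0 push 1
augment #2: 1→4→0 push 5
augment #3: 1→7→0 push 15
augment #4: 1→3→8→0 push 9
augment #5: 1→5→3→6→2→0 push 9
max flow = 39; residual-reachable set from 1 gives S-side
cut edges (S→T): {(3,0), (4,0), (6,2), (7,0), (8,0)} total cap 39

Min-cut arcs: {(3,0), (4,0), (6,2), (7,0), (8,0)} (total capacity 39)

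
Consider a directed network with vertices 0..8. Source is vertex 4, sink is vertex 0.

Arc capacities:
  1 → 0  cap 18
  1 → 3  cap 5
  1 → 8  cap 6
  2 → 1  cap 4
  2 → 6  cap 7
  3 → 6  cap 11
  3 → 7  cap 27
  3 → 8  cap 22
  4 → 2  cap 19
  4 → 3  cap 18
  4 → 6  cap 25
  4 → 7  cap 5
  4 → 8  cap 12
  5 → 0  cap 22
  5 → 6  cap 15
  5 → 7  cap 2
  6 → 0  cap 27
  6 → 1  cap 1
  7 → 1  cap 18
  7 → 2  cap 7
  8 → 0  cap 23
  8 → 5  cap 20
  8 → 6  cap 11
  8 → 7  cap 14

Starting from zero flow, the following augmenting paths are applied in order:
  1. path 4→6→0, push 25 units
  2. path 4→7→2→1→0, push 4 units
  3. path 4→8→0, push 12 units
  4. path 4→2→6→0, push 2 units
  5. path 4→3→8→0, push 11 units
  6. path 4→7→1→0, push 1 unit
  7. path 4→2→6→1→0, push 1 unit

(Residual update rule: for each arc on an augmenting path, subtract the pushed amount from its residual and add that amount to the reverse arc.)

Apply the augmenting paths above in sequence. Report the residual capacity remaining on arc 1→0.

Residual capacity of (1,0): 12

after path 1 (4→6→0, push 25): res(1,0)=18
after path 2 (4→7→2→1→0, push 4): res(1,0)=14
after path 3 (4→8→0, push 12): res(1,0)=14
after path 4 (4→2→6→0, push 2): res(1,0)=14
after path 5 (4→3→8→0, push 11): res(1,0)=14
after path 6 (4→7→1→0, push 1): res(1,0)=13
after path 7 (4→2→6→1→0, push 1): res(1,0)=12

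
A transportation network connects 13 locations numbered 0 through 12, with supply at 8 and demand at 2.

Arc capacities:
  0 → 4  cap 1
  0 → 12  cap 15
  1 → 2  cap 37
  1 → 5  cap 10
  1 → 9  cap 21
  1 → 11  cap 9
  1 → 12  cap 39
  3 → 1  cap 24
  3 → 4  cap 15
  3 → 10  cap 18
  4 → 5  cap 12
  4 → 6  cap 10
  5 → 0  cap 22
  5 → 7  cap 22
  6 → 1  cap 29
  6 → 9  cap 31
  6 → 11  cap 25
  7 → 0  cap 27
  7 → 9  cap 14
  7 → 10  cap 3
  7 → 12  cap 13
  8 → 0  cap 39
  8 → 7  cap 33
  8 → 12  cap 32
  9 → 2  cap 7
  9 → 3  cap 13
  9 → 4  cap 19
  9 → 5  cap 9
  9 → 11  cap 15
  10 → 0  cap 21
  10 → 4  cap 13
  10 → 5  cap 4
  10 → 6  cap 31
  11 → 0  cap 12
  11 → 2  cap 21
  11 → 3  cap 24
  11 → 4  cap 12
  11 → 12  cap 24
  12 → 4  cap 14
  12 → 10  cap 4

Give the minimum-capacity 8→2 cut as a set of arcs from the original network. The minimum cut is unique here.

augment #1: 8→7→9→2 push 7
augment #2: 8→7→9→11→2 push 7
augment #3: 8→0→4→6→1→2 push 1
augment #4: 8→7→10→6→1→2 push 3
augment #5: 8→12→4→6→1→2 push 9
augment #6: 8→12→10→6→1→2 push 4
max flow = 31; residual-reachable set from 8 gives S-side
cut edges (S→T): {(4,6), (7,9), (7,10), (12,10)} total cap 31

Min-cut arcs: {(4,6), (7,9), (7,10), (12,10)} (total capacity 31)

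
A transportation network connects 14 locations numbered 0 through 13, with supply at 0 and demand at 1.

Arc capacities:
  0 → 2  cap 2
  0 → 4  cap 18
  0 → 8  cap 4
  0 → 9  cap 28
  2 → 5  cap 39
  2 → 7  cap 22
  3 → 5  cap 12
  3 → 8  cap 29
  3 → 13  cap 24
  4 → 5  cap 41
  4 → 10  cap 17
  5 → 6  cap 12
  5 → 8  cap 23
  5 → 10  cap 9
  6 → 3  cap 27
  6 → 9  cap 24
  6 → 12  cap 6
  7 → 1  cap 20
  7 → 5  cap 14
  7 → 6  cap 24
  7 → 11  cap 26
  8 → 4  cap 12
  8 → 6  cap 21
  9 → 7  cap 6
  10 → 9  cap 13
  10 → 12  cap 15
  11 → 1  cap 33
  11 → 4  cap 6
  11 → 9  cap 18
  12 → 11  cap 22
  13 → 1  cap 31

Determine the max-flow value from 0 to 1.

augment #1: 0→2→7→1 bottleneck 2, total now 2
augment #2: 0→9→7→1 bottleneck 6, total now 8
augment #3: 0→4→10→12→11→1 bottleneck 15, total now 23
augment #4: 0→8→6→3→13→1 bottleneck 4, total now 27
augment #5: 0→4→5→6→3→13→1 bottleneck 3, total now 30

Maximum flow value: 30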